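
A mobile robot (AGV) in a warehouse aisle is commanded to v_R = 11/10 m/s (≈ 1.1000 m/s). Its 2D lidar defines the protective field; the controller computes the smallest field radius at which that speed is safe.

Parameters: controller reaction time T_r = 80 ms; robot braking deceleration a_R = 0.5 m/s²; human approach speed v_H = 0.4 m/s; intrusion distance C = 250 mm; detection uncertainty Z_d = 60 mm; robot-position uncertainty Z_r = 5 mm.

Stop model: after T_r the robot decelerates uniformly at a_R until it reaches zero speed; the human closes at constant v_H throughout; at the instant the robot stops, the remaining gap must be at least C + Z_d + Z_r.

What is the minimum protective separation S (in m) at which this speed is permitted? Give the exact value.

S_min = 101/40 m = 2.5250 m

braking lasts T_s = (11/10)/(1/2) = 2.2000 s
reaction-phase robot travel = 1.1000·0.0800 = 0.0880 m
braking distance = 1.1000²/(2·0.5000) = 1.2100 m
human over T_r+T_s: 0.4000·(0.0800+2.2000) = 0.9120 m
margins: 0.2500+0.0600+0.0050 = 0.3150 m
S_min ≈ 0.0880+1.2100+0.9120+0.3150  ⇒  S_min = 101/40 m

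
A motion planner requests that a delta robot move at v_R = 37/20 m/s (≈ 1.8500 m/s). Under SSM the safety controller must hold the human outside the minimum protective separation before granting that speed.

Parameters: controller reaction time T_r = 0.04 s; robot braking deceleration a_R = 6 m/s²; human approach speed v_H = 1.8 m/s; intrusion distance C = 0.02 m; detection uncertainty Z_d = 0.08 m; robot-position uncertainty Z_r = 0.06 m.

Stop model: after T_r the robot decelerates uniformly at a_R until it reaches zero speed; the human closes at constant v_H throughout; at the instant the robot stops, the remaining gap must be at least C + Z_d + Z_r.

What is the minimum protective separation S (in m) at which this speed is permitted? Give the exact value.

braking lasts T_s = (37/20)/6 = 0.3083 s
robot in T_r: 1.8500·0.0400 = 0.0740 m
robot under decel: 1.8500²/(2·6.0000) = 0.2852 m
person approaches 1.8000·(0.0400+0.3083) = 0.6270 m
C+Z_d+Z_r = 0.0200+0.0800+0.0600 = 0.1600 m
S_min ≈ 0.0740+0.2852+0.6270+0.1600  ⇒  S_min = 27509/24000 m

S_min = 27509/24000 m = 1.1462 m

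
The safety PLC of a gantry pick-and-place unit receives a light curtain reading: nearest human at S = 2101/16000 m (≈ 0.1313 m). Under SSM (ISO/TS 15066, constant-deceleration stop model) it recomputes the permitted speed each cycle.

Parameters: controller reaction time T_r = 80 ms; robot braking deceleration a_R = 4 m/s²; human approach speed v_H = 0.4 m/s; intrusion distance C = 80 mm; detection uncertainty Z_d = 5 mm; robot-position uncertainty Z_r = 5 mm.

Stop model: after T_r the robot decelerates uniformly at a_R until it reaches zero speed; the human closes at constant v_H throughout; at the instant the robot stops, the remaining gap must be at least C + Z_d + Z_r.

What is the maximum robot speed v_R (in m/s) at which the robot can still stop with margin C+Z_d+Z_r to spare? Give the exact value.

at the boundary: (1/8)·v² + (9/50)·v + (-149/16000) = 0
  disc = (9/50)² − 4·(1/8)·(-149/16000) = 5929/160000 ; √disc = 77/400
  v_R = (−(9/50) + 77/400) / (2·(1/8)) = 1/20 m/s
check:
T_s = v_R/a_R = (1/20)/4 = 0.0125 s
robot covers v_R·T_r = 0.0500·0.0800 = 0.0040 m before braking
robot under decel: 0.0500²/(2·4.0000) = 0.0003 m
human closes 0.4000·0.0925 = 0.0370 m
C+Z_d+Z_r = 0.0800+0.0050+0.0050 = 0.0900 m
sum ≈ 0.0040+0.0003+0.0370+0.0900 ≈ 0.1313 m = S ✓

v_R_max = 1/20 m/s = 0.0500 m/s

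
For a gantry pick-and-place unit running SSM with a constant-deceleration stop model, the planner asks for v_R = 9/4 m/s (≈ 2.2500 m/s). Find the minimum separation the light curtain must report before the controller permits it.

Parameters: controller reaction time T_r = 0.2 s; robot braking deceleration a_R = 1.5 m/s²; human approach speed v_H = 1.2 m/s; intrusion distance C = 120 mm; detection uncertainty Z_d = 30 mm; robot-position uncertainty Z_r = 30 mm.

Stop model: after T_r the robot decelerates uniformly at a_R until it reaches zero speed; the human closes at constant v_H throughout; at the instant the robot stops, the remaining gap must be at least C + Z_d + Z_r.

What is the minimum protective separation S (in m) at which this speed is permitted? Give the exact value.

stop time T_s = (9/4)/(3/2) = 1.5000 s
robot in T_r: 2.2500·0.2000 = 0.4500 m
braking distance = 2.2500²/(2·1.5000) = 1.6875 m
person approaches 1.2000·(0.2000+1.5000) = 2.0400 m
residual clearance needed = 0.1200+0.0300+0.0300 = 0.1800 m
S_min ≈ 0.4500+1.6875+2.0400+0.1800  ⇒  S_min = 1743/400 m

S_min = 1743/400 m = 4.3575 m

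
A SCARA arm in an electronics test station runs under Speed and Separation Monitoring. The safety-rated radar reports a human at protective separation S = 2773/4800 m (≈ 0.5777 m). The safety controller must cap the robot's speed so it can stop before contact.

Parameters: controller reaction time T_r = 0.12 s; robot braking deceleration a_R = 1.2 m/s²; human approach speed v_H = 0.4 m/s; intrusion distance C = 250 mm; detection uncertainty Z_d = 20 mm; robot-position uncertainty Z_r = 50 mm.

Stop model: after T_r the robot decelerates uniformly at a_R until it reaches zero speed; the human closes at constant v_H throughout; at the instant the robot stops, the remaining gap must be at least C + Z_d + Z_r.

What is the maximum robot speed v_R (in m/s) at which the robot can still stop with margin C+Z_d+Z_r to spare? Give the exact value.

v_R_max = 7/20 m/s = 0.3500 m/s

quadratic (5/12)·v² + (34/75)·v + (-5033/24000) = 0
  disc = (34/75)² − 4·(5/12)·(-5033/24000) = 22201/40000 ; √disc = 149/200
  v_R = (−(34/75) + 149/200) / (2·(5/12)) = 7/20 m/s
check:
braking lasts T_s = (7/20)/(6/5) = 0.2917 s
robot covers v_R·T_r = 0.3500·0.1200 = 0.0420 m before braking
robot under decel: 0.3500²/(2·1.2000) = 0.0510 m
person approaches 0.4000·(0.1200+0.2917) = 0.1647 m
residual clearance needed = 0.2500+0.0200+0.0500 = 0.3200 m
sum ≈ 0.0420+0.0510+0.1647+0.3200 ≈ 0.5777 m = S ✓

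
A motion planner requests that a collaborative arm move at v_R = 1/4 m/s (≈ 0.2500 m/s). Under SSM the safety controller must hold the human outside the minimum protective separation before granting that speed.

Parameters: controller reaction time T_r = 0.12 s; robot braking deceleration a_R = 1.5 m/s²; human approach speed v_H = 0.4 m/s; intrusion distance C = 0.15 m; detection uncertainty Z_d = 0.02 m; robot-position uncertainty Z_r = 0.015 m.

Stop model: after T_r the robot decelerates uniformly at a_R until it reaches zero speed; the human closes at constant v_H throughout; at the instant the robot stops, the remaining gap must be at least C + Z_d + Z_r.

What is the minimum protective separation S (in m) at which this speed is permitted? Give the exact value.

S_min = 701/2000 m = 0.3505 m

braking lasts T_s = (1/4)/(3/2) = 0.1667 s
robot in T_r: 0.2500·0.1200 = 0.0300 m
robot under decel: 0.2500²/(2·1.5000) = 0.0208 m
human over T_r+T_s: 0.4000·(0.1200+0.1667) = 0.1147 m
residual clearance needed = 0.1500+0.0200+0.0150 = 0.1850 m
S_min ≈ 0.0300+0.0208+0.1147+0.1850  ⇒  S_min = 701/2000 m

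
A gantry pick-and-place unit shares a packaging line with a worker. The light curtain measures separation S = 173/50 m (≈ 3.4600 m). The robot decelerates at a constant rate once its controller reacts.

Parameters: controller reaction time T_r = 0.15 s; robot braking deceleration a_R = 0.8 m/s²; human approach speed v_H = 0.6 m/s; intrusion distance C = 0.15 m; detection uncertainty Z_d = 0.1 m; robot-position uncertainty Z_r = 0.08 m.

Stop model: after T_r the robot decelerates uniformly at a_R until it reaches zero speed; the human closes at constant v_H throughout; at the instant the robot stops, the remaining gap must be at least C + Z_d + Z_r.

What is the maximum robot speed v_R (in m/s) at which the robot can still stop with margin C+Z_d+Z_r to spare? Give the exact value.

quadratic (5/8)·v² + (9/10)·v + (-76/25) = 0
  disc = (9/10)² − 4·(5/8)·(-76/25) = 841/100 ; √disc = 29/10
  v_R = (−(9/10) + 29/10) / (2·(5/8)) = 8/5 m/s
check:
stop time T_s = (8/5)/(4/5) = 2.0000 s
robot covers v_R·T_r = 1.6000·0.1500 = 0.2400 m before braking
robot covers 1.6000·2.0000 − ½·0.8000·2.0000² = 1.6000 m while stopping
person approaches 0.6000·(0.1500+2.0000) = 1.2900 m
C+Z_d+Z_r = 0.1500+0.1000+0.0800 = 0.3300 m
sum ≈ 0.2400+1.6000+1.2900+0.3300 ≈ 3.4600 m = S ✓

v_R_max = 8/5 m/s = 1.6000 m/s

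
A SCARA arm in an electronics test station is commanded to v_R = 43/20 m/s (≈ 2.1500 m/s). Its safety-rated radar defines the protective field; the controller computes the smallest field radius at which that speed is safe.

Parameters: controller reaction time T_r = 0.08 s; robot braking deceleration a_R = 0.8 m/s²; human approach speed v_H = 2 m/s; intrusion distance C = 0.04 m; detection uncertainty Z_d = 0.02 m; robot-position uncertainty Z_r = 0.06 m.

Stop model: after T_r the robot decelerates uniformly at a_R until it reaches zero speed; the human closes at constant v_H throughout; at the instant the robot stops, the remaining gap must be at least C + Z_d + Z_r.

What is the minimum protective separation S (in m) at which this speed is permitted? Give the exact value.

T_s = v_R/a_R = (43/20)/(4/5) = 2.6875 s
robot in T_r: 2.1500·0.0800 = 0.1720 m
robot under decel: 2.1500²/(2·0.8000) = 2.8891 m
person approaches 2.0000·(0.0800+2.6875) = 5.5350 m
residual clearance needed = 0.0400+0.0200+0.0600 = 0.1200 m
S_min ≈ 0.1720+2.8891+5.5350+0.1200  ⇒  S_min = 139457/16000 m

S_min = 139457/16000 m = 8.7161 m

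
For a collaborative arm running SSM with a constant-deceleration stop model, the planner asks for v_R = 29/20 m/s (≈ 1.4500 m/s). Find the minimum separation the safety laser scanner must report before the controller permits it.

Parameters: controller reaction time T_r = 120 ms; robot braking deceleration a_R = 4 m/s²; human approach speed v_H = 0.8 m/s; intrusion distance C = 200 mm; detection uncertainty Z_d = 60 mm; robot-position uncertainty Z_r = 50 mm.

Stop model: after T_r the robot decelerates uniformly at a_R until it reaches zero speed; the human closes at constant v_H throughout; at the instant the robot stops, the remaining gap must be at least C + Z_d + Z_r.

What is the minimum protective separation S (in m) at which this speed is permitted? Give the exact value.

stop time T_s = (29/20)/4 = 0.3625 s
robot in T_r: 1.4500·0.1200 = 0.1740 m
robot covers 1.4500·0.3625 − ½·4.0000·0.3625² = 0.2628 m while stopping
human over T_r+T_s: 0.8000·(0.1200+0.3625) = 0.3860 m
C+Z_d+Z_r = 0.2000+0.0600+0.0500 = 0.3100 m
S_min ≈ 0.1740+0.2628+0.3860+0.3100  ⇒  S_min = 145/128 m

S_min = 145/128 m = 1.1328 m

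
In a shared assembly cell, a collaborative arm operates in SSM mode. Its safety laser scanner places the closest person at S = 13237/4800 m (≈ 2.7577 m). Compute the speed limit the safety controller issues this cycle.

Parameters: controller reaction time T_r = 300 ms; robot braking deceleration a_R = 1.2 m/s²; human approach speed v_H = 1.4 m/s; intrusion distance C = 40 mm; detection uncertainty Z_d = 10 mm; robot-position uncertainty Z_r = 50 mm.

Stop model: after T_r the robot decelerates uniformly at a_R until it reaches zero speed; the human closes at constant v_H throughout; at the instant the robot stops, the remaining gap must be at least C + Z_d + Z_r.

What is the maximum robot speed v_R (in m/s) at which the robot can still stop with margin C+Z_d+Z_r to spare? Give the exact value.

v_R_max = 23/20 m/s = 1.1500 m/s

at the boundary: (5/12)·v² + (22/15)·v + (-10741/4800) = 0
  disc = (22/15)² − 4·(5/12)·(-10741/4800) = 9409/1600 ; √disc = 97/40
  v_R = (−(22/15) + 97/40) / (2·(5/12)) = 23/20 m/s
check:
T_s = v_R/a_R = (23/20)/(6/5) = 0.9583 s
reaction-phase robot travel = 1.1500·0.3000 = 0.3450 m
braking distance = 1.1500²/(2·1.2000) = 0.5510 m
person approaches 1.4000·(0.3000+0.9583) = 1.7617 m
margins: 0.0400+0.0100+0.0500 = 0.1000 m
sum ≈ 0.3450+0.5510+1.7617+0.1000 ≈ 2.7577 m = S ✓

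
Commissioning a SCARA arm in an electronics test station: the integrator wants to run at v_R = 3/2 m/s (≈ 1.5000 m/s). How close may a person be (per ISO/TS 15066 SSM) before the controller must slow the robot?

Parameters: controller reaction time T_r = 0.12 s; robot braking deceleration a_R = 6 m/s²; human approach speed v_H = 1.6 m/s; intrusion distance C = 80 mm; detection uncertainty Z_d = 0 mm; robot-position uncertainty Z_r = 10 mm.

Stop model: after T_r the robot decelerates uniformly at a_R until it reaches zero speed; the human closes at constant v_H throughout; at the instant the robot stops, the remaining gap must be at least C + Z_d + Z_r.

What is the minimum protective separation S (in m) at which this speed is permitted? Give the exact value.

S_min = 2099/2000 m = 1.0495 m

braking lasts T_s = (3/2)/6 = 0.2500 s
reaction-phase robot travel = 1.5000·0.1200 = 0.1800 m
braking distance = 1.5000²/(2·6.0000) = 0.1875 m
human over T_r+T_s: 1.6000·(0.1200+0.2500) = 0.5920 m
margins: 0.0800+0.0000+0.0100 = 0.0900 m
S_min ≈ 0.1800+0.1875+0.5920+0.0900  ⇒  S_min = 2099/2000 m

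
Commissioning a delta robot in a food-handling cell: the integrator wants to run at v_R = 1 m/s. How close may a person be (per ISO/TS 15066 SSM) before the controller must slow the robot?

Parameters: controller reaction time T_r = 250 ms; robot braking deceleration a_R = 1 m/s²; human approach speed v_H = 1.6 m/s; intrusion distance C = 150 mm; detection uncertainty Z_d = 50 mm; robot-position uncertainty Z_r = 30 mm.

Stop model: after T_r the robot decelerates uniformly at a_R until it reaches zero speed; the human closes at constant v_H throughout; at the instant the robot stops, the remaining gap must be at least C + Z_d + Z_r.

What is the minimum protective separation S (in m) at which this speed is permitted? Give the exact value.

braking lasts T_s = 1/1 = 1.0000 s
reaction-phase robot travel = 1.0000·0.2500 = 0.2500 m
robot under decel: 1.0000²/(2·1.0000) = 0.5000 m
person approaches 1.6000·(0.2500+1.0000) = 2.0000 m
residual clearance needed = 0.1500+0.0500+0.0300 = 0.2300 m
S_min ≈ 0.2500+0.5000+2.0000+0.2300  ⇒  S_min = 149/50 m

S_min = 149/50 m = 2.9800 m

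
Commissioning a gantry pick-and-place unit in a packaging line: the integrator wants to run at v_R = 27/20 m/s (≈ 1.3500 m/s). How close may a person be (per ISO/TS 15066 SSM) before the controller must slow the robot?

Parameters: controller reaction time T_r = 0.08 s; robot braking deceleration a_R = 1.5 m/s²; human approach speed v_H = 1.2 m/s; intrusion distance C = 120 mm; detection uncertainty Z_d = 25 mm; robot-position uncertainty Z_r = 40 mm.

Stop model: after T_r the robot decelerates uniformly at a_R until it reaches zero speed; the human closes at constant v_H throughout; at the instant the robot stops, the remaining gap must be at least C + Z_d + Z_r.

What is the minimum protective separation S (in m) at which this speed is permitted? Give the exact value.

S_min = 4153/2000 m = 2.0765 m

stop time T_s = (27/20)/(3/2) = 0.9000 s
reaction-phase robot travel = 1.3500·0.0800 = 0.1080 m
braking distance = 1.3500²/(2·1.5000) = 0.6075 m
human closes 1.2000·0.9800 = 1.1760 m
residual clearance needed = 0.1200+0.0250+0.0400 = 0.1850 m
S_min ≈ 0.1080+0.6075+1.1760+0.1850  ⇒  S_min = 4153/2000 m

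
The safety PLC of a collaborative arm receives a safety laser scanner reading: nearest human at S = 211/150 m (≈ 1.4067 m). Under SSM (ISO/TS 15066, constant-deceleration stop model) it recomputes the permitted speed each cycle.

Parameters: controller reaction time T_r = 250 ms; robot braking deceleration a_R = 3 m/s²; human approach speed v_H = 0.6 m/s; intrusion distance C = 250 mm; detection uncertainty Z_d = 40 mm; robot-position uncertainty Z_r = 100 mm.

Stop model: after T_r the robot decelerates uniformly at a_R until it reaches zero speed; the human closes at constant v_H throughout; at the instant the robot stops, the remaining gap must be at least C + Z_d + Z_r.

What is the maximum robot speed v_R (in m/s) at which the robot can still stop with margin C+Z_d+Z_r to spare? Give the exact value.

v_R_max = 13/10 m/s = 1.3000 m/s

quadratic (1/6)·v² + (9/20)·v + (-13/15) = 0
  disc = (9/20)² − 4·(1/6)·(-13/15) = 2809/3600 ; √disc = 53/60
  v_R = (−(9/20) + 53/60) / (2·(1/6)) = 13/10 m/s
check:
T_s = v_R/a_R = (13/10)/3 = 0.4333 s
robot covers v_R·T_r = 1.3000·0.2500 = 0.3250 m before braking
robot covers 1.3000·0.4333 − ½·3.0000·0.4333² = 0.2817 m while stopping
person approaches 0.6000·(0.2500+0.4333) = 0.4100 m
residual clearance needed = 0.2500+0.0400+0.1000 = 0.3900 m
sum ≈ 0.3250+0.2817+0.4100+0.3900 ≈ 1.4067 m = S ✓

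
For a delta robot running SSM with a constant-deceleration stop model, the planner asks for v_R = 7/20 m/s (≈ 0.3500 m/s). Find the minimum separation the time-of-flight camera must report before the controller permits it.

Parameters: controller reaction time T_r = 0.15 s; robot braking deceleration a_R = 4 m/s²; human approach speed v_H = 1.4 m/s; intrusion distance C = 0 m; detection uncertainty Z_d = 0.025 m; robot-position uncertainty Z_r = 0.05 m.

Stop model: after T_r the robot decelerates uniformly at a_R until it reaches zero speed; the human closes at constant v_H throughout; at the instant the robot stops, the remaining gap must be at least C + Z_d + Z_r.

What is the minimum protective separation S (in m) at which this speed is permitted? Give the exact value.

S_min = 1521/3200 m = 0.4753 m

T_s = v_R/a_R = (7/20)/4 = 0.0875 s
reaction-phase robot travel = 0.3500·0.1500 = 0.0525 m
robot under decel: 0.3500²/(2·4.0000) = 0.0153 m
human closes 1.4000·0.2375 = 0.3325 m
C+Z_d+Z_r = 0.0000+0.0250+0.0500 = 0.0750 m
S_min ≈ 0.0525+0.0153+0.3325+0.0750  ⇒  S_min = 1521/3200 m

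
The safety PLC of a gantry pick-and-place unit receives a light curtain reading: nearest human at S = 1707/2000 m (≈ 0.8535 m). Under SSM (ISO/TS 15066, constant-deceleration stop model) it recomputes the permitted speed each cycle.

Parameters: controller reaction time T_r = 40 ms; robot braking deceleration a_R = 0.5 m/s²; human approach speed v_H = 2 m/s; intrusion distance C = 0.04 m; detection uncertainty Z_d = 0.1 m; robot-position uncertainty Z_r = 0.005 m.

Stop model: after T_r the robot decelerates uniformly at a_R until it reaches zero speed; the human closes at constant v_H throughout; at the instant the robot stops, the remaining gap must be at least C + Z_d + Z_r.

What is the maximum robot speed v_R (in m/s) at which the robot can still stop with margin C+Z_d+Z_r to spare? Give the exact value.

v_R_max = 3/20 m/s = 0.1500 m/s

collect terms ⇒ (1)·v_R² + (101/25)·v_R + (-1257/2000) = 0
  disc = (101/25)² − 4·(1)·(-1257/2000) = 47089/2500 ; √disc = 217/50
  v_R = (−(101/25) + 217/50) / (2·(1)) = 3/20 m/s
check:
stop time T_s = (3/20)/(1/2) = 0.3000 s
robot covers v_R·T_r = 0.1500·0.0400 = 0.0060 m before braking
braking distance = 0.1500²/(2·0.5000) = 0.0225 m
human over T_r+T_s: 2.0000·(0.0400+0.3000) = 0.6800 m
C+Z_d+Z_r = 0.0400+0.1000+0.0050 = 0.1450 m
sum ≈ 0.0060+0.0225+0.6800+0.1450 ≈ 0.8535 m = S ✓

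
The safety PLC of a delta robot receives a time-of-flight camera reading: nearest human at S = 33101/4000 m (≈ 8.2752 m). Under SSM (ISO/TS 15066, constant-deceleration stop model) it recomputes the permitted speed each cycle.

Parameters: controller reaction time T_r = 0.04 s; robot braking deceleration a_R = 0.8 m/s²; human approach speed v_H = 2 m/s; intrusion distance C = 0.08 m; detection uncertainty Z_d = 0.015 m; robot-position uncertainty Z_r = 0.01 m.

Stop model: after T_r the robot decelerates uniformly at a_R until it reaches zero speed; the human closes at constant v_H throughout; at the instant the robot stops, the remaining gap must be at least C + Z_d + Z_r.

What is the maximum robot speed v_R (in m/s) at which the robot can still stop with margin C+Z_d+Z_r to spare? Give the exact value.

quadratic (5/8)·v² + (127/50)·v + (-32361/4000) = 0
  disc = (127/50)² − 4·(5/8)·(-32361/4000) = 1067089/40000 ; √disc = 1033/200
  v_R = (−(127/50) + 1033/200) / (2·(5/8)) = 21/10 m/s
check:
stop time T_s = (21/10)/(4/5) = 2.6250 s
robot covers v_R·T_r = 2.1000·0.0400 = 0.0840 m before braking
braking distance = 2.1000²/(2·0.8000) = 2.7563 m
human over T_r+T_s: 2.0000·(0.0400+2.6250) = 5.3300 m
margins: 0.0800+0.0150+0.0100 = 0.1050 m
sum ≈ 0.0840+2.7563+5.3300+0.1050 ≈ 8.2752 m = S ✓

v_R_max = 21/10 m/s = 2.1000 m/s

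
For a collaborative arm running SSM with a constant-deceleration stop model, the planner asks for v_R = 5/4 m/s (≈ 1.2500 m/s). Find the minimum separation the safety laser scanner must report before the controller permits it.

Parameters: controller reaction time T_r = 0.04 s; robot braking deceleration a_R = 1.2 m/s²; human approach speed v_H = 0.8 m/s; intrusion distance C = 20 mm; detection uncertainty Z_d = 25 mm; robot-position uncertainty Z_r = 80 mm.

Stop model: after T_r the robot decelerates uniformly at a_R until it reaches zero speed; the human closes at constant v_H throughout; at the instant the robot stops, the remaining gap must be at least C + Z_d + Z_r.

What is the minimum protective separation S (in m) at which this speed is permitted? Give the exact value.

S_min = 13531/8000 m = 1.6914 m

braking lasts T_s = (5/4)/(6/5) = 1.0417 s
robot in T_r: 1.2500·0.0400 = 0.0500 m
braking distance = 1.2500²/(2·1.2000) = 0.6510 m
human closes 0.8000·1.0817 = 0.8653 m
margins: 0.0200+0.0250+0.0800 = 0.1250 m
S_min ≈ 0.0500+0.6510+0.8653+0.1250  ⇒  S_min = 13531/8000 m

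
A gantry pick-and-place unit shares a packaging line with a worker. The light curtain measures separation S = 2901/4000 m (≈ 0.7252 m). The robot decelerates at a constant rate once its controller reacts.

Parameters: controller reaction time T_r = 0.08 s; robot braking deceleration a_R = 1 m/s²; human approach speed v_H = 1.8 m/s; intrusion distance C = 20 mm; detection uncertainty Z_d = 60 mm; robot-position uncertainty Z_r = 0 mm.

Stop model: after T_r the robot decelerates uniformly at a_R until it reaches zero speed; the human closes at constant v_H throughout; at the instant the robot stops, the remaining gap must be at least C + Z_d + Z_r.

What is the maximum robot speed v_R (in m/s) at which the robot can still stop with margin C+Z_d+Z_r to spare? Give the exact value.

collect terms ⇒ (1/2)·v_R² + (47/25)·v_R + (-401/800) = 0
  disc = (47/25)² − 4·(1/2)·(-401/800) = 45369/10000 ; √disc = 213/100
  v_R = (−(47/25) + 213/100) / (2·(1/2)) = 1/4 m/s
check:
braking lasts T_s = (1/4)/1 = 0.2500 s
robot covers v_R·T_r = 0.2500·0.0800 = 0.0200 m before braking
braking distance = 0.2500²/(2·1.0000) = 0.0312 m
person approaches 1.8000·(0.0800+0.2500) = 0.5940 m
residual clearance needed = 0.0200+0.0600+0.0000 = 0.0800 m
sum ≈ 0.0200+0.0312+0.5940+0.0800 ≈ 0.7252 m = S ✓

v_R_max = 1/4 m/s = 0.2500 m/s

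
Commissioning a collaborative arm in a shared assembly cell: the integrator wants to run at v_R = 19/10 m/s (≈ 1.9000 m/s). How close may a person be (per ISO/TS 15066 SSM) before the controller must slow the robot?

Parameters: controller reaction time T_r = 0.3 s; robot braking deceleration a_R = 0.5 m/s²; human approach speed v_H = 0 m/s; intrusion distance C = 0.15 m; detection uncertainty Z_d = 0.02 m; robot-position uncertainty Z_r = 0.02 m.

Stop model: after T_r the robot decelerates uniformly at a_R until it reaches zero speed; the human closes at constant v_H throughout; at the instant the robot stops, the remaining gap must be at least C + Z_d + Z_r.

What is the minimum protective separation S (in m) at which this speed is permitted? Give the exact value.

T_s = v_R/a_R = (19/10)/(1/2) = 3.8000 s
reaction-phase robot travel = 1.9000·0.3000 = 0.5700 m
robot under decel: 1.9000²/(2·0.5000) = 3.6100 m
human over T_r+T_s: 0.0000·(0.3000+3.8000) = 0.0000 m
margins: 0.1500+0.0200+0.0200 = 0.1900 m
S_min ≈ 0.5700+3.6100+0.0000+0.1900  ⇒  S_min = 437/100 m

S_min = 437/100 m = 4.3700 m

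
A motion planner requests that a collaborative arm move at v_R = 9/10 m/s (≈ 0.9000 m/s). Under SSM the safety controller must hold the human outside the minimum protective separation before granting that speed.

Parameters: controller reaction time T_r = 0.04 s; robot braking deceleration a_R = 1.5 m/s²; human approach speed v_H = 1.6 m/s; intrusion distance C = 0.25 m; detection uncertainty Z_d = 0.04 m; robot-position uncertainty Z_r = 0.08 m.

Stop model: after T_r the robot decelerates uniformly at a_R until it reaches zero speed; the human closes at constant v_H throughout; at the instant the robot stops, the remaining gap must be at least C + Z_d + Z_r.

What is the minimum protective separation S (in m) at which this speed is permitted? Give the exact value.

S_min = 17/10 m = 1.7000 m

stop time T_s = (9/10)/(3/2) = 0.6000 s
robot in T_r: 0.9000·0.0400 = 0.0360 m
robot under decel: 0.9000²/(2·1.5000) = 0.2700 m
person approaches 1.6000·(0.0400+0.6000) = 1.0240 m
margins: 0.2500+0.0400+0.0800 = 0.3700 m
S_min ≈ 0.0360+0.2700+1.0240+0.3700  ⇒  S_min = 17/10 m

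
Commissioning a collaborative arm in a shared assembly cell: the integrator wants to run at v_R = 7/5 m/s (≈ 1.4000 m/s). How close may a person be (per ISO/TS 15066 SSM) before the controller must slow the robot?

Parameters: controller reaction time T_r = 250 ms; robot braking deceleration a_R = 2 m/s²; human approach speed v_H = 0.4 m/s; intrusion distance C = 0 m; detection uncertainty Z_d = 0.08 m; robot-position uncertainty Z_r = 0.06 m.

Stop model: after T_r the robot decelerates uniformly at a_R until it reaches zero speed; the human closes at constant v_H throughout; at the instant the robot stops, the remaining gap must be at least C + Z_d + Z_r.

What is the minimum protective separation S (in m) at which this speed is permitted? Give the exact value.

braking lasts T_s = (7/5)/2 = 0.7000 s
robot in T_r: 1.4000·0.2500 = 0.3500 m
robot covers 1.4000·0.7000 − ½·2.0000·0.7000² = 0.4900 m while stopping
human over T_r+T_s: 0.4000·(0.2500+0.7000) = 0.3800 m
C+Z_d+Z_r = 0.0000+0.0800+0.0600 = 0.1400 m
S_min ≈ 0.3500+0.4900+0.3800+0.1400  ⇒  S_min = 34/25 m

S_min = 34/25 m = 1.3600 m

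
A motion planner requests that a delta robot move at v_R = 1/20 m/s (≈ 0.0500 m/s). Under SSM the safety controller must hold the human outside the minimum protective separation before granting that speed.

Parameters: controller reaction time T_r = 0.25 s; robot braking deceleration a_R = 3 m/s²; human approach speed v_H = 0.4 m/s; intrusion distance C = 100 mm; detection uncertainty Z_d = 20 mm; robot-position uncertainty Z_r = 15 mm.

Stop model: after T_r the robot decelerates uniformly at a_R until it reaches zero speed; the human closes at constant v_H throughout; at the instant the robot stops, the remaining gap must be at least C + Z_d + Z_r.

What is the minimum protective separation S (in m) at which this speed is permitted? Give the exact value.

braking lasts T_s = (1/20)/3 = 0.0167 s
robot in T_r: 0.0500·0.2500 = 0.0125 m
robot under decel: 0.0500²/(2·3.0000) = 0.0004 m
person approaches 0.4000·(0.2500+0.0167) = 0.1067 m
residual clearance needed = 0.1000+0.0200+0.0150 = 0.1350 m
S_min ≈ 0.0125+0.0004+0.1067+0.1350  ⇒  S_min = 611/2400 m

S_min = 611/2400 m = 0.2546 m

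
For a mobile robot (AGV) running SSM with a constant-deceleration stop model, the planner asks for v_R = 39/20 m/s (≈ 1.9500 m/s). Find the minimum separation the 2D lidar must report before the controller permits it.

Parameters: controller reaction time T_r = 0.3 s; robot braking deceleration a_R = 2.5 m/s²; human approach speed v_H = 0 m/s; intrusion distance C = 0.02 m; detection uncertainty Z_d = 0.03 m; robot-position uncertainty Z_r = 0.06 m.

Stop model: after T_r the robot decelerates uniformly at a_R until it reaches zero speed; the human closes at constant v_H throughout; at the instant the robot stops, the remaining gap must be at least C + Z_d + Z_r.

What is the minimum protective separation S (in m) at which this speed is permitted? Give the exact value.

S_min = 2911/2000 m = 1.4555 m

stop time T_s = (39/20)/(5/2) = 0.7800 s
robot covers v_R·T_r = 1.9500·0.3000 = 0.5850 m before braking
braking distance = 1.9500²/(2·2.5000) = 0.7605 m
human closes 0.0000·1.0800 = 0.0000 m
margins: 0.0200+0.0300+0.0600 = 0.1100 m
S_min ≈ 0.5850+0.7605+0.0000+0.1100  ⇒  S_min = 2911/2000 m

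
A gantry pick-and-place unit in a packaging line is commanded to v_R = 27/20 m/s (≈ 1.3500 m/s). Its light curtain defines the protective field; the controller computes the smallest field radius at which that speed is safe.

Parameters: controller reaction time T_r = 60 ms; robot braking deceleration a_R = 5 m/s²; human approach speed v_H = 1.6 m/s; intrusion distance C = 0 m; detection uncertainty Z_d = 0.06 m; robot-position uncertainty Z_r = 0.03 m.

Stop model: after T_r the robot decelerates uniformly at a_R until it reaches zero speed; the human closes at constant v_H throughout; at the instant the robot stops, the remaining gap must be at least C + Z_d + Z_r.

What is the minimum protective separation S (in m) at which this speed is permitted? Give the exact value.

braking lasts T_s = (27/20)/5 = 0.2700 s
robot in T_r: 1.3500·0.0600 = 0.0810 m
robot covers 1.3500·0.2700 − ½·5.0000·0.2700² = 0.1822 m while stopping
person approaches 1.6000·(0.0600+0.2700) = 0.5280 m
margins: 0.0000+0.0600+0.0300 = 0.0900 m
S_min ≈ 0.0810+0.1822+0.5280+0.0900  ⇒  S_min = 141/160 m

S_min = 141/160 m = 0.8812 m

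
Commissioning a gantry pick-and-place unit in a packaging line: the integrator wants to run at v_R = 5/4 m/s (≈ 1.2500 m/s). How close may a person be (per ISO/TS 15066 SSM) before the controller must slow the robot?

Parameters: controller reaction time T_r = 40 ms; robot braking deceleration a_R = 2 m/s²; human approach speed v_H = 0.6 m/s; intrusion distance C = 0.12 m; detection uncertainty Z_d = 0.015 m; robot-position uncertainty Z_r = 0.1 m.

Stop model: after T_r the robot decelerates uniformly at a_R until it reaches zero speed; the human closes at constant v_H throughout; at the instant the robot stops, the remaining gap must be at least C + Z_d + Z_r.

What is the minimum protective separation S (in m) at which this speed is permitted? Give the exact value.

T_s = v_R/a_R = (5/4)/2 = 0.6250 s
reaction-phase robot travel = 1.2500·0.0400 = 0.0500 m
braking distance = 1.2500²/(2·2.0000) = 0.3906 m
human over T_r+T_s: 0.6000·(0.0400+0.6250) = 0.3990 m
margins: 0.1200+0.0150+0.1000 = 0.2350 m
S_min ≈ 0.0500+0.3906+0.3990+0.2350  ⇒  S_min = 8597/8000 m

S_min = 8597/8000 m = 1.0746 m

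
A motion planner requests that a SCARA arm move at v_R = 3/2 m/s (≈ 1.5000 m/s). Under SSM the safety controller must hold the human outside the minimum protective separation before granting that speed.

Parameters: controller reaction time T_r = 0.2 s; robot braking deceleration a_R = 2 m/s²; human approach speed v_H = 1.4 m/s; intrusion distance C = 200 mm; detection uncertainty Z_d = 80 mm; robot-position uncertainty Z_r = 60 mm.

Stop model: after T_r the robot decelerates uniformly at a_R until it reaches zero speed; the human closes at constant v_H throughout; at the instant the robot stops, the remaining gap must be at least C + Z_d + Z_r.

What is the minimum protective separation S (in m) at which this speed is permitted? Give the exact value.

S_min = 1013/400 m = 2.5325 m

braking lasts T_s = (3/2)/2 = 0.7500 s
reaction-phase robot travel = 1.5000·0.2000 = 0.3000 m
braking distance = 1.5000²/(2·2.0000) = 0.5625 m
human over T_r+T_s: 1.4000·(0.2000+0.7500) = 1.3300 m
margins: 0.2000+0.0800+0.0600 = 0.3400 m
S_min ≈ 0.3000+0.5625+1.3300+0.3400  ⇒  S_min = 1013/400 m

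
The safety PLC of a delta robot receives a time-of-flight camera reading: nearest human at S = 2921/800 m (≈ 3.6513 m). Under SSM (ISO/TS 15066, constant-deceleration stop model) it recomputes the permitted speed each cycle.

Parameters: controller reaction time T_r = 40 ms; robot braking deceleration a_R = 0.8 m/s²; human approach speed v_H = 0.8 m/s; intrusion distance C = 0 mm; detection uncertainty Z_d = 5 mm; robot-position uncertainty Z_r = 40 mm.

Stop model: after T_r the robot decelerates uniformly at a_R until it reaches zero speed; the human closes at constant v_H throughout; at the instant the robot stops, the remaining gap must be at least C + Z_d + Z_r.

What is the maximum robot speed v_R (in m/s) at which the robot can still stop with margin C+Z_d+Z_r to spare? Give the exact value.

v_R_max = 17/10 m/s = 1.7000 m/s

quadratic (5/8)·v² + (26/25)·v + (-14297/4000) = 0
  disc = (26/25)² − 4·(5/8)·(-14297/4000) = 400689/40000 ; √disc = 633/200
  v_R = (−(26/25) + 633/200) / (2·(5/8)) = 17/10 m/s
check:
T_s = v_R/a_R = (17/10)/(4/5) = 2.1250 s
reaction-phase robot travel = 1.7000·0.0400 = 0.0680 m
robot under decel: 1.7000²/(2·0.8000) = 1.8062 m
person approaches 0.8000·(0.0400+2.1250) = 1.7320 m
C+Z_d+Z_r = 0.0000+0.0050+0.0400 = 0.0450 m
sum ≈ 0.0680+1.8062+1.7320+0.0450 ≈ 3.6513 m = S ✓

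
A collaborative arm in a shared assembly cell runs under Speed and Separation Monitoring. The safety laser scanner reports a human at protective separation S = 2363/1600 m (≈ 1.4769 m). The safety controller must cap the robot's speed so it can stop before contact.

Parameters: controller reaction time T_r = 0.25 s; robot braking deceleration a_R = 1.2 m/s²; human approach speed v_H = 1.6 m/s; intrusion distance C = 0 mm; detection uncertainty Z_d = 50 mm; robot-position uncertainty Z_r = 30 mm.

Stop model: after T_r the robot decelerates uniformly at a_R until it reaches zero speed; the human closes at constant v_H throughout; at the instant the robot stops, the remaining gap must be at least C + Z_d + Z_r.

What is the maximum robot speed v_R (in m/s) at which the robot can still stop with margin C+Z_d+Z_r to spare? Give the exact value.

quadratic (5/12)·v² + (19/12)·v + (-319/320) = 0
  disc = (19/12)² − 4·(5/12)·(-319/320) = 2401/576 ; √disc = 49/24
  v_R = (−(19/12) + 49/24) / (2·(5/12)) = 11/20 m/s
check:
T_s = v_R/a_R = (11/20)/(6/5) = 0.4583 s
robot covers v_R·T_r = 0.5500·0.2500 = 0.1375 m before braking
braking distance = 0.5500²/(2·1.2000) = 0.1260 m
human closes 1.6000·0.7083 = 1.1333 m
margins: 0.0000+0.0500+0.0300 = 0.0800 m
sum ≈ 0.1375+0.1260+1.1333+0.0800 ≈ 1.4769 m = S ✓

v_R_max = 11/20 m/s = 0.5500 m/s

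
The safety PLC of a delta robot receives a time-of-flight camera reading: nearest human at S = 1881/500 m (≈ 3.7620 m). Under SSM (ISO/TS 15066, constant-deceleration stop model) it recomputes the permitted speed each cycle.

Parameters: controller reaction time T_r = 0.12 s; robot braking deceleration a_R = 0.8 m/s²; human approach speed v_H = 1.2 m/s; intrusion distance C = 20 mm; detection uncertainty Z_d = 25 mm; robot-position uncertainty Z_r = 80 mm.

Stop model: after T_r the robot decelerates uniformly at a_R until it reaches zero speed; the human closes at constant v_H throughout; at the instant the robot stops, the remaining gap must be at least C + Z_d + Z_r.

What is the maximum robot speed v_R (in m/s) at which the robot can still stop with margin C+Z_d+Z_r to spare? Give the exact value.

v_R_max = 7/5 m/s = 1.4000 m/s

collect terms ⇒ (5/8)·v_R² + (81/50)·v_R + (-3493/1000) = 0
  disc = (81/50)² − 4·(5/8)·(-3493/1000) = 113569/10000 ; √disc = 337/100
  v_R = (−(81/50) + 337/100) / (2·(5/8)) = 7/5 m/s
check:
stop time T_s = (7/5)/(4/5) = 1.7500 s
robot in T_r: 1.4000·0.1200 = 0.1680 m
braking distance = 1.4000²/(2·0.8000) = 1.2250 m
human over T_r+T_s: 1.2000·(0.1200+1.7500) = 2.2440 m
margins: 0.0200+0.0250+0.0800 = 0.1250 m
sum ≈ 0.1680+1.2250+2.2440+0.1250 ≈ 3.7620 m = S ✓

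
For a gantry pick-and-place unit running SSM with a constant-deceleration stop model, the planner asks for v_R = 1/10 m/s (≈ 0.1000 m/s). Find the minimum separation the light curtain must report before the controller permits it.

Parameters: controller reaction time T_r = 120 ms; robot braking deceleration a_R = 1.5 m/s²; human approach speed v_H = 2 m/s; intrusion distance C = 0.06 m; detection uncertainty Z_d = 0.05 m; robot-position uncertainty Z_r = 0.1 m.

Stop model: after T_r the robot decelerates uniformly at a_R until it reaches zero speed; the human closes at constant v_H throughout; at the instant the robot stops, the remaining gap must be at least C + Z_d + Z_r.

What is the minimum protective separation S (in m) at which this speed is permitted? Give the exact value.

S_min = 449/750 m = 0.5987 m

braking lasts T_s = (1/10)/(3/2) = 0.0667 s
reaction-phase robot travel = 0.1000·0.1200 = 0.0120 m
robot under decel: 0.1000²/(2·1.5000) = 0.0033 m
human over T_r+T_s: 2.0000·(0.1200+0.0667) = 0.3733 m
residual clearance needed = 0.0600+0.0500+0.1000 = 0.2100 m
S_min ≈ 0.0120+0.0033+0.3733+0.2100  ⇒  S_min = 449/750 m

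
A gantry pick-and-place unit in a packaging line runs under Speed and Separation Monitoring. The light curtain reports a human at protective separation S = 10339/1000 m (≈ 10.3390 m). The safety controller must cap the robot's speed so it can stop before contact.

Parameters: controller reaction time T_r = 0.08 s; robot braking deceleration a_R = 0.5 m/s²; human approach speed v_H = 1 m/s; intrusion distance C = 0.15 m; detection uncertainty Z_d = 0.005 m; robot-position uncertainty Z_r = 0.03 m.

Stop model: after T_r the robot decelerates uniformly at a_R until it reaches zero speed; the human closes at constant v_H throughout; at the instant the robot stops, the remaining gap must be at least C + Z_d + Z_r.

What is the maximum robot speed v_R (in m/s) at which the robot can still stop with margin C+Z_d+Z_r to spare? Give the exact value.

v_R_max = 23/10 m/s = 2.3000 m/s

at the boundary: (1)·v² + (52/25)·v + (-5037/500) = 0
  disc = (52/25)² − 4·(1)·(-5037/500) = 27889/625 ; √disc = 167/25
  v_R = (−(52/25) + 167/25) / (2·(1)) = 23/10 m/s
check:
T_s = v_R/a_R = (23/10)/(1/2) = 4.6000 s
reaction-phase robot travel = 2.3000·0.0800 = 0.1840 m
braking distance = 2.3000²/(2·0.5000) = 5.2900 m
human closes 1.0000·4.6800 = 4.6800 m
C+Z_d+Z_r = 0.1500+0.0050+0.0300 = 0.1850 m
sum ≈ 0.1840+5.2900+4.6800+0.1850 ≈ 10.3390 m = S ✓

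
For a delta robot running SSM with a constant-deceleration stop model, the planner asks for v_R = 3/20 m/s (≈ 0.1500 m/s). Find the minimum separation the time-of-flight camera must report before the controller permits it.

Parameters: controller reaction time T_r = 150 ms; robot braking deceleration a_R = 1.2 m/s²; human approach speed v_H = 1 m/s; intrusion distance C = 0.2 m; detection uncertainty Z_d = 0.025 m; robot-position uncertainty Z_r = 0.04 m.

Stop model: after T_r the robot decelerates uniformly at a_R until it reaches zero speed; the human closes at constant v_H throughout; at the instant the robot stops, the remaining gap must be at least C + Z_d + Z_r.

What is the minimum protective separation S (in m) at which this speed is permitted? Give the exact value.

S_min = 183/320 m = 0.5719 m

braking lasts T_s = (3/20)/(6/5) = 0.1250 s
robot covers v_R·T_r = 0.1500·0.1500 = 0.0225 m before braking
robot under decel: 0.1500²/(2·1.2000) = 0.0094 m
person approaches 1.0000·(0.1500+0.1250) = 0.2750 m
C+Z_d+Z_r = 0.2000+0.0250+0.0400 = 0.2650 m
S_min ≈ 0.0225+0.0094+0.2750+0.2650  ⇒  S_min = 183/320 m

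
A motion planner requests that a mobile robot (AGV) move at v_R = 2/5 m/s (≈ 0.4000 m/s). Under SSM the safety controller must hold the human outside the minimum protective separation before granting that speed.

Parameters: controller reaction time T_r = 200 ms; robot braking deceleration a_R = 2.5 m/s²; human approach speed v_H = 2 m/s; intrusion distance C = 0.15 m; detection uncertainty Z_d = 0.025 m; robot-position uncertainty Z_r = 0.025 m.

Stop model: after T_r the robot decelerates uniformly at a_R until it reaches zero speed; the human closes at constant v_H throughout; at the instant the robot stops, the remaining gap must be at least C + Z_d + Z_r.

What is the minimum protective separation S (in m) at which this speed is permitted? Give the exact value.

stop time T_s = (2/5)/(5/2) = 0.1600 s
robot covers v_R·T_r = 0.4000·0.2000 = 0.0800 m before braking
robot covers 0.4000·0.1600 − ½·2.5000·0.1600² = 0.0320 m while stopping
person approaches 2.0000·(0.2000+0.1600) = 0.7200 m
residual clearance needed = 0.1500+0.0250+0.0250 = 0.2000 m
S_min ≈ 0.0800+0.0320+0.7200+0.2000  ⇒  S_min = 129/125 m

S_min = 129/125 m = 1.0320 m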